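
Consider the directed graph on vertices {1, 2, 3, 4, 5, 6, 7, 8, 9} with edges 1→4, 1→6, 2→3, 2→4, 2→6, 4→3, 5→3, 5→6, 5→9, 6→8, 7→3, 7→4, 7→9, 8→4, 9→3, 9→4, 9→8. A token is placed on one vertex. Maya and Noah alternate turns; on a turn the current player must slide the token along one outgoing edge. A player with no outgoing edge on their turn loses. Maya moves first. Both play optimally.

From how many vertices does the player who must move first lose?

3

Positions with no move are L. A position that does have a move is losing for the player to move precisely when every available move leads to a winning position for the opponent. Fill in the labels:
Every edge goes from a vertex to one that appears earlier in the order 3, 4, 8, 9, 7, 6, 2, 5, 1, so processing vertices in that order labels each vertex after all of its successors.
3: no outgoing edge → L
4: W (go to 3, an L position)
8: L (sole option 4(W) is W)
9: W (go to 8, an L position)
7: W (go to 3, an L position)
6: W (go to 8, an L position)
2: W (go to 3, an L position)
5: W (go to 3, an L position)
1: L (options 6(W), 4(W) are all W)
The L vertices are 1, 3, 8; that is 3 in all.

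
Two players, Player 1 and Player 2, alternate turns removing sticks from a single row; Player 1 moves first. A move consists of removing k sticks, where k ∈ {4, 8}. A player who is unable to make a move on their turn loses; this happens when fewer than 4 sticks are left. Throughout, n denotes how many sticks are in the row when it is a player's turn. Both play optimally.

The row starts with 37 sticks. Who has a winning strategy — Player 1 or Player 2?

Player 2 wins.

Build the W/L table. Terminal = L. A non-terminal position is W if it has a move to some L; otherwise it is L.
n=0: no move → L
n=1: no move → L
n=2: no move → L
n=3: no move → L
n=4: W (go to 0, an L position)
n=5: W (go to 1, an L position)
n=6: W (go to 2, an L position)
n=7: W (go to 3, an L position)
n=8: W (go to 0, an L position)
n=9: W (go to 1, an L position)
n=10: W (go to 2, an L position)
n=11: W (go to 3, an L position)
n=12: L (options 8(W), 4(W) are all W)
n=13: L (options 9(W), 5(W) are all W)
n=14: L (options 10(W), 6(W) are all W)
n=15: L (options 11(W), 7(W) are all W)
n=16: W (go to 12, an L position)
n=17: W (go to 13, an L position)
n=18: W (go to 14, an L position)
n=19: W (go to 15, an L position)
n=20: W (go to 12, an L position)
n=21: W (go to 13, an L position)
n=22: W (go to 14, an L position)
n=23: W (go to 15, an L position)
n=24: L (options 20(W), 16(W) are all W)
n=25: L (options 21(W), 17(W) are all W)
n=26: L (options 22(W), 18(W) are all W)
n=27: L (options 23(W), 19(W) are all W)
n=28: W (go to 24, an L position)
n=29: W (go to 25, an L position)
n=30: W (go to 26, an L position)
n=31: W (go to 27, an L position)
n=32: W (go to 24, an L position)
n=33: W (go to 25, an L position)
n=34: W (go to 26, an L position)
n=35: W (go to 27, an L position)
n=36: L (options 32(W), 28(W) are all W)
n=37: L (options 33(W), 29(W) are all W)
Every move from 37 reaches a W position, so the mover loses.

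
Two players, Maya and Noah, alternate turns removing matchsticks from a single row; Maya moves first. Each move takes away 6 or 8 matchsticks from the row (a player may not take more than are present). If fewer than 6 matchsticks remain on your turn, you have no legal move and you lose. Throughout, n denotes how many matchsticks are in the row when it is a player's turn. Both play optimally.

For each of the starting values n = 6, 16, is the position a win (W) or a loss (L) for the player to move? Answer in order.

6: W, 16: L

Compute win/loss labels from the base case upward. A position with no move is L. Any other position is W if it can reach an L in one move, else L.
n=0: no move → L
n=1: no move → L
n=2: no move → L
n=3: no move → L
n=4: no move → L
n=5: no move → L
n=6: reaches L-position 0 → W
n=7: reaches L-position 1 → W
n=8: reaches L-position 2 → W
n=9: reaches L-position 3 → W
n=10: reaches L-position 4 → W
n=11: reaches L-position 5 → W
n=12: reaches L-position 4 → W
n=13: reaches L-position 5 → W
n=14: only reaches 8(W), 6(W), all W → L
n=15: only reaches 9(W), 7(W), all W → L
n=16: only reaches 10(W), 8(W), all W → L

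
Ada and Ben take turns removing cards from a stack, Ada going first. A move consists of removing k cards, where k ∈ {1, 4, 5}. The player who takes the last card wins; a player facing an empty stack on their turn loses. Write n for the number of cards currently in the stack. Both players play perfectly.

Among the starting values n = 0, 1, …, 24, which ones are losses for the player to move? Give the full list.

0, 2, 8, 10, 16, 18, 24

Build the W/L table. Terminal = L. A non-terminal position is W if it has a move to some L; otherwise it is L.
n=0: no move → L
n=1: reaches L-position 0 → W
n=2: only reaches 1(W), which is W → L
n=3: reaches L-position 2 → W
n=4: reaches L-position 0 → W
n=5: reaches L-position 0 → W
n=6: reaches L-position 2 → W
n=7: reaches L-position 2 → W
n=8: only reaches 7(W), 4(W), 3(W), all W → L
n=9: reaches L-position 8 → W
n=10: only reaches 9(W), 6(W), 5(W), all W → L
n=11: reaches L-position 10 → W
n=12: reaches L-position 8 → W
n=13: reaches L-position 8 → W
n=14: reaches L-position 10 → W
n=15: reaches L-position 10 → W
n=16: only reaches 15(W), 12(W), 11(W), all W → L
n=17: reaches L-position 16 → W
n=18: only reaches 17(W), 14(W), 13(W), all W → L
n=19: reaches L-position 18 → W
n=20: reaches L-position 16 → W
n=21: reaches L-position 16 → W
n=22: reaches L-position 18 → W
n=23: reaches L-position 18 → W
n=24: only reaches 23(W), 20(W), 19(W), all W → L
The losing starting values of n are exactly the entries labelled L in this table (7 of them).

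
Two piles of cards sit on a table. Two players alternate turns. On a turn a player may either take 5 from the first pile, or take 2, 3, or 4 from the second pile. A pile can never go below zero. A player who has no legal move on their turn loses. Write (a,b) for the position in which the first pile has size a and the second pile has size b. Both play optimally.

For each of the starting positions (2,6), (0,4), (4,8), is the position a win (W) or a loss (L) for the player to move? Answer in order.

Use the standard recursion: the mover loses at a terminal position; elsewhere, the mover wins exactly when some move hands the opponent an L position.
No move ever increases a pile, so every position that can arise here has a ≤ 4 and b ≤ 8; it is enough to label the cells with 0 ≤ a ≤ 4 and 0 ≤ b ≤ 8.
Every move lowers a or b (never raises either), so fill the grid row by row in increasing a, and left to right within a row: each cell's successors are then already labelled.
      b=0  b=1  b=2  b=3  b=4  b=5  b=6  b=7  b=8
a=0:    L    L    W    W    W    W    L    L    W
a=1:    L    L    W    W    W    W    L    L    W
a=2:    L    L    W    W    W    W    L    L    W
a=3:    L    L    W    W    W    W    L    L    W
a=4:    L    L    W    W    W    W    L    L    W
Cells with no legal move (terminal, hence L): (0,0), (0,1), (1,0), (1,1), (2,0), (2,1), (3,0), (3,1), (4,0), (4,1).
The remaining L cells, each justified by listing all of its moves:
(0,6): L (options (0,4)(W), (0,3)(W), (0,2)(W) are all W)
(0,7): L (options (0,5)(W), (0,4)(W), (0,3)(W) are all W)
(1,6): L (options (1,4)(W), (1,3)(W), (1,2)(W) are all W)
(1,7): L (options (1,5)(W), (1,4)(W), (1,3)(W) are all W)
(2,6): L (options (2,4)(W), (2,3)(W), (2,2)(W) are all W)
(2,7): L (options (2,5)(W), (2,4)(W), (2,3)(W) are all W)
(3,6): L (options (3,4)(W), (3,3)(W), (3,2)(W) are all W)
(3,7): L (options (3,5)(W), (3,4)(W), (3,3)(W) are all W)
(4,6): L (options (4,4)(W), (4,3)(W), (4,2)(W) are all W)
(4,7): L (options (4,5)(W), (4,4)(W), (4,3)(W) are all W)
Every other cell has at least one move into one of the L cells above, so it is W.
(2,6): one of the L cells justified above, so L
(0,4): the move to (0,1) reaches an L cell, so W
(4,8): the move to (4,6) reaches an L cell, so W

(2,6): L, (0,4): W, (4,8): W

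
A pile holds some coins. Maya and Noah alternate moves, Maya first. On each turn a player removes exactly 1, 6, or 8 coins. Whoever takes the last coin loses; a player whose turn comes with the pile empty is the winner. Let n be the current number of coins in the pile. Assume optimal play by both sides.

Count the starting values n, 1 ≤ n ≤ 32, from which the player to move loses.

Compute win/loss labels from the base case upward. A position with no move is W. Any other position is W if it can reach an L in one move, else L.
n=0: no move; the opponent has just taken the last coin and therefore loses → W
n=1: only reaches 0(W), which is W → L
n=2: reaches L-position 1 → W
n=3: only reaches 2(W), which is W → L
n=4: reaches L-position 3 → W
n=5: only reaches 4(W), which is W → L
n=6: reaches L-position 5 → W
n=7: reaches L-position 1 → W
n=8: only reaches 7(W), 2(W), 0(W), all W → L
n=9: reaches L-position 8 → W
n=10: only reaches 9(W), 4(W), 2(W), all W → L
n=11: reaches L-position 10 → W
n=12: only reaches 11(W), 6(W), 4(W), all W → L
n=13: reaches L-position 12 → W
n=14: reaches L-position 8 → W
n=15: only reaches 14(W), 9(W), 7(W), all W → L
n=16: reaches L-position 15 → W
n=17: only reaches 16(W), 11(W), 9(W), all W → L
n=18: reaches L-position 17 → W
n=19: only reaches 18(W), 13(W), 11(W), all W → L
n=20: reaches L-position 19 → W
n=21: reaches L-position 15 → W
n=22: only reaches 21(W), 16(W), 14(W), all W → L
n=23: reaches L-position 22 → W
n=24: only reaches 23(W), 18(W), 16(W), all W → L
n=25: reaches L-position 24 → W
n=26: only reaches 25(W), 20(W), 18(W), all W → L
n=27: reaches L-position 26 → W
n=28: reaches L-position 22 → W
n=29: only reaches 28(W), 23(W), 21(W), all W → L
n=30: reaches L-position 29 → W
n=31: only reaches 30(W), 25(W), 23(W), all W → L
n=32: reaches L-position 31 → W
L entries with 1 ≤ n ≤ 32 (the range starts at n=1): n = 1, 3, 5, 8, 10, 12, 15, 17, 19, 22, 24, 26, 29, 31; that makes 14.

14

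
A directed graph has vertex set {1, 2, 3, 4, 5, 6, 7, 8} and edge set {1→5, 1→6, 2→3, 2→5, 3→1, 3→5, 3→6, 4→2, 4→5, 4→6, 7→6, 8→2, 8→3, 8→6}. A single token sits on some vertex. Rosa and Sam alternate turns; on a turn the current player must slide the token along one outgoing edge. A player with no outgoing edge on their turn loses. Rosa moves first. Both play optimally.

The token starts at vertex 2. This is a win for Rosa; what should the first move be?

Move to 5.

Label each position W (a win for the player to move) or L (a loss). A position with no legal move is L; any other position is W exactly when some move reaches an L, and L when every move reaches a W.
Every edge goes from a vertex to one that appears earlier in the order 5, 6, 1, 3, 2, 4, 8, 7, so processing vertices in that order labels each vertex after all of its successors.
5: no outgoing edge → L
6: no outgoing edge → L
1: W (go to 6, an L position)
3: W (go to 6, an L position)
2: W (go to 5, an L position)
4: W (go to 6, an L position)
8: W (go to 6, an L position)
7: W (go to 6, an L position)
From 2, the L positions reachable in one move are: 5.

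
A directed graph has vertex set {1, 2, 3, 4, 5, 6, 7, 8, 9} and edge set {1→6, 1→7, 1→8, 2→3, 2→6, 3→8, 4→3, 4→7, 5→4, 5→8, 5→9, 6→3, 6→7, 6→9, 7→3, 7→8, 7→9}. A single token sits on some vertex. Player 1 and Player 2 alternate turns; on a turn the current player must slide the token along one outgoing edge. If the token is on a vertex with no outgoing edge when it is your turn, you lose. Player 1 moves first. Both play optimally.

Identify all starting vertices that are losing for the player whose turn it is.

Positions with no move are L. A position that does have a move is losing for the player to move precisely when every available move leads to a winning position for the opponent. Fill in the labels:
Every edge goes from a vertex to one that appears earlier in the order 8, 9, 3, 7, 6, 2, 4, 1, 5, so processing vertices in that order labels each vertex after all of its successors.
8: no outgoing edge → L
9: no outgoing edge → L
3: →8(L), so W
7: →9(L), so W
6: →9(L), so W
2: →6(W), 3(W) — all W, so L
4: →7(W), 3(W) — all W, so L
1: →8(L), so W
5: →4(L), so W
Reading off the rows marked L gives the requested list; there are 4 such vertices.

2, 4, 8, 9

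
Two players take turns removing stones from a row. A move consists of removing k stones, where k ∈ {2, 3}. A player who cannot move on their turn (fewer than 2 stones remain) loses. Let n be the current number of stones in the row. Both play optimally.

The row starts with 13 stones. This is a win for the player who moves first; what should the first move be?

Label each position W (a win for the player to move) or L (a loss). A position with no legal move is L; any other position is W exactly when some move reaches an L, and L when every move reaches a W.
n=0: no move → L
n=1: no move → L
n=2: W (go to 0, an L position)
n=3: W (go to 1, an L position)
n=4: W (go to 1, an L position)
n=5: L (options 3(W), 2(W) are all W)
n=6: L (options 4(W), 3(W) are all W)
n=7: W (go to 5, an L position)
n=8: W (go to 6, an L position)
n=9: W (go to 6, an L position)
n=10: L (options 8(W), 7(W) are all W)
n=11: L (options 9(W), 8(W) are all W)
n=12: W (go to 10, an L position)
n=13: W (go to 11, an L position)
From 13, the L positions reachable in one move are: 11, 10. Any move reaching one of these is winning.

Remove 2, leaving 11.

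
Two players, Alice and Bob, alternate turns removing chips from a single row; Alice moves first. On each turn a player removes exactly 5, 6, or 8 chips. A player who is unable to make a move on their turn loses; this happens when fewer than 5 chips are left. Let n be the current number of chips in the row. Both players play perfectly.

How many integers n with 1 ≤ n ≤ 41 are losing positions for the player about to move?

17

Build the W/L table. Terminal = L. A non-terminal position is W if it has a move to some L; otherwise it is L.
n=0: no move → L
n=1: no move → L
n=2: no move → L
n=3: no move → L
n=4: no move → L
n=5: reaches L-position 0 → W
n=6: reaches L-position 1 → W
n=7: reaches L-position 2 → W
n=8: reaches L-position 3 → W
n=9: reaches L-position 4 → W
n=10: reaches L-position 4 → W
n=11: reaches L-position 3 → W
n=12: reaches L-position 4 → W
n=13: only reaches 8(W), 7(W), 5(W), all W → L
n=14: only reaches 9(W), 8(W), 6(W), all W → L
n=15: only reaches 10(W), 9(W), 7(W), all W → L
n=16: only reaches 11(W), 10(W), 8(W), all W → L
n=17: only reaches 12(W), 11(W), 9(W), all W → L
n=18: reaches L-position 13 → W
n=19: reaches L-position 14 → W
n=20: reaches L-position 15 → W
n=21: reaches L-position 16 → W
n=22: reaches L-position 17 → W
n=23: reaches L-position 17 → W
n=24: reaches L-position 16 → W
n=25: reaches L-position 17 → W
n=26: only reaches 21(W), 20(W), 18(W), all W → L
n=27: only reaches 22(W), 21(W), 19(W), all W → L
n=28: only reaches 23(W), 22(W), 20(W), all W → L
n=29: only reaches 24(W), 23(W), 21(W), all W → L
n=30: only reaches 25(W), 24(W), 22(W), all W → L
n=31: reaches L-position 26 → W
n=32: reaches L-position 27 → W
n=33: reaches L-position 28 → W
n=34: reaches L-position 29 → W
n=35: reaches L-position 30 → W
n=36: reaches L-position 30 → W
n=37: reaches L-position 29 → W
n=38: reaches L-position 30 → W
n=39: only reaches 34(W), 33(W), 31(W), all W → L
n=40: only reaches 35(W), 34(W), 32(W), all W → L
n=41: only reaches 36(W), 35(W), 33(W), all W → L
L entries with 1 ≤ n ≤ 41 (n=0 is outside the asked range and is not counted): n = 1, 2, 3, 4, 13, 14, 15, 16, 17, 26, 27, 28, 29, 30, 39, 40, 41; that makes 17.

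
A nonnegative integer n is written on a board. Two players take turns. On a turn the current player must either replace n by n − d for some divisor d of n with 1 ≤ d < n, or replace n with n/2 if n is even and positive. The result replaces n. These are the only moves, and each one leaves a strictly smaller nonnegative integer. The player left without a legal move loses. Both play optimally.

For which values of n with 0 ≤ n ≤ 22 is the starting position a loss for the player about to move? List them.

0, 1, 3, 5, 7, 9, 11, 13, 15, 17, 19, 21

Compute win/loss labels from the base case upward. A position with no move is L. Any other position is W if it can reach an L in one move, else L.
n=0: no move → L
n=1: no move → L
n=2: →1(L), so W
n=3: →2(W) only, which is W, so L
n=4: →3(L), so W
n=5: →4(W) only, which is W, so L
n=6: →3(L), so W
n=7: →6(W) only, which is W, so L
n=8: →7(L), so W
n=9: →6(W), 8(W) — all W, so L
n=10: →5(L), so W
n=11: →10(W) only, which is W, so L
n=12: →9(L), so W
n=13: →12(W) only, which is W, so L
n=14: →7(L), so W
n=15: →10(W), 12(W), 14(W) — all W, so L
n=16: →15(L), so W
n=17: →16(W) only, which is W, so L
n=18: →9(L), so W
n=19: →18(W) only, which is W, so L
n=20: →15(L), so W
n=21: →14(W), 18(W), 20(W) — all W, so L
n=22: →11(L), so W
Reading off the rows marked L gives the requested list; there are 12 such values of n.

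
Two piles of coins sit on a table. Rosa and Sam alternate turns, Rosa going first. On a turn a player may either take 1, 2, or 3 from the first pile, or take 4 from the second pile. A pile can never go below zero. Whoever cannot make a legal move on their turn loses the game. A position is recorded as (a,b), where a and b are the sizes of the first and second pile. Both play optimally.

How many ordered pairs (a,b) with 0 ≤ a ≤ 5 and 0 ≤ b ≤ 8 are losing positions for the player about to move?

18

Label each position W (a win for the player to move) or L (a loss). A position with no legal move is L; any other position is W exactly when some move reaches an L, and L when every move reaches a W.
Every move lowers a or b (never raises either), so fill the grid row by row in increasing a, and left to right within a row: each cell's successors are then already labelled.
      b=0  b=1  b=2  b=3  b=4  b=5  b=6  b=7  b=8
a=0:    L    L    L    L    W    W    W    W    L
a=1:    W    W    W    W    L    L    L    L    W
a=2:    W    W    W    W    W    W    W    W    W
a=3:    W    W    W    W    W    W    W    W    W
a=4:    L    L    L    L    W    W    W    W    L
a=5:    W    W    W    W    L    L    L    L    W
Cells with no legal move (terminal, hence L): (0,0), (0,1), (0,2), (0,3).
The remaining L cells, each justified by listing all of its moves:
(0,8): the only move is to (0,4)(W), a W ⇒ L
(1,4): moves to (0,4)(W), (1,0)(W); every one is W ⇒ L
(1,5): moves to (0,5)(W), (1,1)(W); every one is W ⇒ L
(1,6): moves to (0,6)(W), (1,2)(W); every one is W ⇒ L
(1,7): moves to (0,7)(W), (1,3)(W); every one is W ⇒ L
(4,0): moves to (3,0)(W), (2,0)(W), (1,0)(W); every one is W ⇒ L
(4,1): moves to (3,1)(W), (2,1)(W), (1,1)(W); every one is W ⇒ L
(4,2): moves to (3,2)(W), (2,2)(W), (1,2)(W); every one is W ⇒ L
(4,3): moves to (3,3)(W), (2,3)(W), (1,3)(W); every one is W ⇒ L
(4,8): moves to (3,8)(W), (2,8)(W), (1,8)(W), (4,4)(W); every one is W ⇒ L
(5,4): moves to (4,4)(W), (3,4)(W), (2,4)(W), (5,0)(W); every one is W ⇒ L
(5,5): moves to (4,5)(W), (3,5)(W), (2,5)(W), (5,1)(W); every one is W ⇒ L
(5,6): moves to (4,6)(W), (3,6)(W), (2,6)(W), (5,2)(W); every one is W ⇒ L
(5,7): moves to (4,7)(W), (3,7)(W), (2,7)(W), (5,3)(W); every one is W ⇒ L
Every other cell has at least one move into one of the L cells above, so it is W.
L cells per row: a=0: 5, a=1: 4, a=2: 0, a=3: 0, a=4: 5, a=5: 4; total 18.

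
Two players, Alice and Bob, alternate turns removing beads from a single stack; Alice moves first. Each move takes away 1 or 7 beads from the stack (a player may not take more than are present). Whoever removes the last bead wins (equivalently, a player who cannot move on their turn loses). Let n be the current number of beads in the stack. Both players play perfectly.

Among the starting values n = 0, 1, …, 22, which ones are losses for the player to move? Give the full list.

0, 2, 4, 6, 8, 10, 12, 14, 16, 18, 20, 22

Use the standard recursion: the mover loses at a terminal position; elsewhere, the mover wins exactly when some move hands the opponent an L position.
n=0: no move → L
n=1: reaches L-position 0 → W
n=2: only reaches 1(W), which is W → L
n=3: reaches L-position 2 → W
n=4: only reaches 3(W), which is W → L
n=5: reaches L-position 4 → W
n=6: only reaches 5(W), which is W → L
n=7: reaches L-position 6 → W
n=8: only reaches 7(W), 1(W), all W → L
n=9: reaches L-position 8 → W
n=10: only reaches 9(W), 3(W), all W → L
n=11: reaches L-position 10 → W
n=12: only reaches 11(W), 5(W), all W → L
n=13: reaches L-position 12 → W
n=14: only reaches 13(W), 7(W), all W → L
n=15: reaches L-position 14 → W
n=16: only reaches 15(W), 9(W), all W → L
n=17: reaches L-position 16 → W
n=18: only reaches 17(W), 11(W), all W → L
n=19: reaches L-position 18 → W
n=20: only reaches 19(W), 13(W), all W → L
n=21: reaches L-position 20 → W
n=22: only reaches 21(W), 15(W), all W → L
The losing starting values of n are exactly the entries labelled L in this table (12 of them).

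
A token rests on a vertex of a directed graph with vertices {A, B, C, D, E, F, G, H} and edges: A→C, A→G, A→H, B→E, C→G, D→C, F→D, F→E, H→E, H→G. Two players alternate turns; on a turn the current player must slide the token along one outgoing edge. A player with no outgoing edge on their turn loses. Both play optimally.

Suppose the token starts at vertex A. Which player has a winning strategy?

The first player wins.

Compute win/loss labels from the base case upward. A position with no move is L. Any other position is W if it can reach an L in one move, else L.
Every edge goes from a vertex to one that appears earlier in the order G, E, B, C, D, H, A, F, so processing vertices in that order labels each vertex after all of its successors.
G: no outgoing edge → L
E: no outgoing edge → L
B: reaches L-position E → W
C: reaches L-position G → W
D: only reaches C(W), which is W → L
H: reaches L-position E → W
A: reaches L-position G → W
F: reaches L-position D → W
From A the player to move can move to G, reaching an L position.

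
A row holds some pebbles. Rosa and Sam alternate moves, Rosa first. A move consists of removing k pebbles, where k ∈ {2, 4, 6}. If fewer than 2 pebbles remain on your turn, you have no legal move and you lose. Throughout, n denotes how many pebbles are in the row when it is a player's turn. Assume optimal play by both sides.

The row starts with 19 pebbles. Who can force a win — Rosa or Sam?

Rosa wins.

Build the W/L table. Terminal = L. A non-terminal position is W if it has a move to some L; otherwise it is L.
n=0: no move → L
n=1: no move → L
n=2: →0(L), so W
n=3: →1(L), so W
n=4: →0(L), so W
n=5: →1(L), so W
n=6: →0(L), so W
n=7: →1(L), so W
n=8: →6(W), 4(W), 2(W) — all W, so L
n=9: →7(W), 5(W), 3(W) — all W, so L
n=10: →8(L), so W
n=11: →9(L), so W
n=12: →8(L), so W
n=13: →9(L), so W
n=14: →8(L), so W
n=15: →9(L), so W
n=16: →14(W), 12(W), 10(W) — all W, so L
n=17: →15(W), 13(W), 11(W) — all W, so L
n=18: →16(L), so W
n=19: →17(L), so W
From 19 Rosa can remove 2, leaving 17, reaching an L position.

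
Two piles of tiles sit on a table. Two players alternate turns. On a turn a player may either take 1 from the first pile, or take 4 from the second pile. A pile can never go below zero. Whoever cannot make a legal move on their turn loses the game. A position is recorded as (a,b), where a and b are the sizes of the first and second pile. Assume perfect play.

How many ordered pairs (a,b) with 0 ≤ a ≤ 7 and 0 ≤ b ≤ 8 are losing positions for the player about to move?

36

Build the W/L table. Terminal = L. A non-terminal position is W if it has a move to some L; otherwise it is L.
Every move lowers a or b (never raises either), so fill the grid row by row in increasing a, and left to right within a row: each cell's successors are then already labelled.
      b=0  b=1  b=2  b=3  b=4  b=5  b=6  b=7  b=8
a=0:    L    L    L    L    W    W    W    W    L
a=1:    W    W    W    W    L    L    L    L    W
a=2:    L    L    L    L    W    W    W    W    L
a=3:    W    W    W    W    L    L    L    L    W
a=4:    L    L    L    L    W    W    W    W    L
a=5:    W    W    W    W    L    L    L    L    W
a=6:    L    L    L    L    W    W    W    W    L
a=7:    W    W    W    W    L    L    L    L    W
Cells with no legal move (terminal, hence L): (0,0), (0,1), (0,2), (0,3).
The remaining L cells, each justified by listing all of its moves:
(0,8): →(0,4)(W) only, which is W, so L
(1,4): →(0,4)(W), (1,0)(W) — all W, so L
(1,5): →(0,5)(W), (1,1)(W) — all W, so L
(1,6): →(0,6)(W), (1,2)(W) — all W, so L
(1,7): →(0,7)(W), (1,3)(W) — all W, so L
(2,0): →(1,0)(W) only, which is W, so L
(2,1): →(1,1)(W) only, which is W, so L
(2,2): →(1,2)(W) only, which is W, so L
(2,3): →(1,3)(W) only, which is W, so L
(2,8): →(1,8)(W), (2,4)(W) — all W, so L
(3,4): →(2,4)(W), (3,0)(W) — all W, so L
(3,5): →(2,5)(W), (3,1)(W) — all W, so L
(3,6): →(2,6)(W), (3,2)(W) — all W, so L
(3,7): →(2,7)(W), (3,3)(W) — all W, so L
(4,0): →(3,0)(W) only, which is W, so L
(4,1): →(3,1)(W) only, which is W, so L
(4,2): →(3,2)(W) only, which is W, so L
(4,3): →(3,3)(W) only, which is W, so L
(4,8): →(3,8)(W), (4,4)(W) — all W, so L
(5,4): →(4,4)(W), (5,0)(W) — all W, so L
(5,5): →(4,5)(W), (5,1)(W) — all W, so L
(5,6): →(4,6)(W), (5,2)(W) — all W, so L
(5,7): →(4,7)(W), (5,3)(W) — all W, so L
(6,0): →(5,0)(W) only, which is W, so L
(6,1): →(5,1)(W) only, which is W, so L
(6,2): →(5,2)(W) only, which is W, so L
(6,3): →(5,3)(W) only, which is W, so L
(6,8): →(5,8)(W), (6,4)(W) — all W, so L
(7,4): →(6,4)(W), (7,0)(W) — all W, so L
(7,5): →(6,5)(W), (7,1)(W) — all W, so L
(7,6): →(6,6)(W), (7,2)(W) — all W, so L
(7,7): →(6,7)(W), (7,3)(W) — all W, so L
Every other cell has at least one move into one of the L cells above, so it is W.
L cells per row: a=0: 5, a=1: 4, a=2: 5, a=3: 4, a=4: 5, a=5: 4, a=6: 5, a=7: 4; total 36.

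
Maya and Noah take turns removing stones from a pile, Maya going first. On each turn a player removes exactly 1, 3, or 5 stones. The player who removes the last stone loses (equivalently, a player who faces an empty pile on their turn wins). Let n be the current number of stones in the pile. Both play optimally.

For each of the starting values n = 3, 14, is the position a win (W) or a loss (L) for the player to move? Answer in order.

Label each position W (a win for the player to move) or L (a loss). A position with no legal move is W; any other position is W exactly when some move reaches an L, and L when every move reaches a W.
n=0: no move; the opponent has just taken the last stone and therefore loses → W
n=1: only reaches 0(W), which is W → L
n=2: reaches L-position 1 → W
n=3: only reaches 2(W), 0(W), all W → L
n=4: reaches L-position 3 → W
n=5: only reaches 4(W), 2(W), 0(W), all W → L
n=6: reaches L-position 5 → W
n=7: only reaches 6(W), 4(W), 2(W), all W → L
n=8: reaches L-position 7 → W
n=9: only reaches 8(W), 6(W), 4(W), all W → L
n=10: reaches L-position 9 → W
n=11: only reaches 10(W), 8(W), 6(W), all W → L
n=12: reaches L-position 11 → W
n=13: only reaches 12(W), 10(W), 8(W), all W → L
n=14: reaches L-position 13 → W

3: L, 14: W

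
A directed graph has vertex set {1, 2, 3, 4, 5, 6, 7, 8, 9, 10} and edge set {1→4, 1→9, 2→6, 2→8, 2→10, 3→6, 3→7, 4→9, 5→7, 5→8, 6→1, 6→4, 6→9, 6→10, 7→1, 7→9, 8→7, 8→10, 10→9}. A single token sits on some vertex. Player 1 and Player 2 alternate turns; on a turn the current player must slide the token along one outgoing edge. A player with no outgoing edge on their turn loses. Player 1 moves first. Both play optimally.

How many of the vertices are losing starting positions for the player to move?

3

Label each position W (a win for the player to move) or L (a loss). A position with no legal move is L; any other position is W exactly when some move reaches an L, and L when every move reaches a W.
Every edge goes from a vertex to one that appears earlier in the order 9, 10, 4, 1, 6, 7, 8, 5, 3, 2, so processing vertices in that order labels each vertex after all of its successors.
9: no outgoing edge → L
10: can move to 9, which is L ⇒ W
4: can move to 9, which is L ⇒ W
1: can move to 9, which is L ⇒ W
6: can move to 9, which is L ⇒ W
7: can move to 9, which is L ⇒ W
8: moves to 7(W), 10(W); every one is W ⇒ L
5: can move to 8, which is L ⇒ W
3: moves to 7(W), 6(W); every one is W ⇒ L
2: can move to 8, which is L ⇒ W
The L vertices are 3, 8, 9; that is 3 in all.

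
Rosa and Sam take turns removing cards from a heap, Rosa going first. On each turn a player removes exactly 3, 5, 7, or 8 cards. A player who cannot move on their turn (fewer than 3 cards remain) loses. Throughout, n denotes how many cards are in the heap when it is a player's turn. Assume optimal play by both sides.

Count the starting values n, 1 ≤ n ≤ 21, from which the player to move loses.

5

Label each position W (a win for the player to move) or L (a loss). A position with no legal move is L; any other position is W exactly when some move reaches an L, and L when every move reaches a W.
n=0: no move → L
n=1: no move → L
n=2: no move → L
n=3: W (go to 0, an L position)
n=4: W (go to 1, an L position)
n=5: W (go to 2, an L position)
n=6: W (go to 1, an L position)
n=7: W (go to 2, an L position)
n=8: W (go to 1, an L position)
n=9: W (go to 2, an L position)
n=10: W (go to 2, an L position)
n=11: L (options 8(W), 6(W), 4(W), 3(W) are all W)
n=12: L (options 9(W), 7(W), 5(W), 4(W) are all W)
n=13: L (options 10(W), 8(W), 6(W), 5(W) are all W)
n=14: W (go to 11, an L position)
n=15: W (go to 12, an L position)
n=16: W (go to 13, an L position)
n=17: W (go to 12, an L position)
n=18: W (go to 13, an L position)
n=19: W (go to 12, an L position)
n=20: W (go to 13, an L position)
n=21: W (go to 13, an L position)
L entries with 1 ≤ n ≤ 21 (n=0 is outside the asked range and is not counted): n = 1, 2, 11, 12, 13; that makes 5.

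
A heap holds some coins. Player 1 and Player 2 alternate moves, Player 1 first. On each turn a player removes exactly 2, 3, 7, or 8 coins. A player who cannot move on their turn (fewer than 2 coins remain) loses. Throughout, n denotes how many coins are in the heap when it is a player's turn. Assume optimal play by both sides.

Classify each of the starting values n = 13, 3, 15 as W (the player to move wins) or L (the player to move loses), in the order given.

13: W, 3: W, 15: L

Positions with no move are L. A position that does have a move is losing for the player to move precisely when every available move leads to a winning position for the opponent. Fill in the labels:
n=0: no move → L
n=1: no move → L
n=2: W (go to 0, an L position)
n=3: W (go to 1, an L position)
n=4: W (go to 1, an L position)
n=5: L (options 3(W), 2(W) are all W)
n=6: L (options 4(W), 3(W) are all W)
n=7: W (go to 5, an L position)
n=8: W (go to 6, an L position)
n=9: W (go to 6, an L position)
n=10: L (options 8(W), 7(W), 3(W), 2(W) are all W)
n=11: L (options 9(W), 8(W), 4(W), 3(W) are all W)
n=12: W (go to 10, an L position)
n=13: W (go to 11, an L position)
n=14: W (go to 11, an L position)
n=15: L (options 13(W), 12(W), 8(W), 7(W) are all W)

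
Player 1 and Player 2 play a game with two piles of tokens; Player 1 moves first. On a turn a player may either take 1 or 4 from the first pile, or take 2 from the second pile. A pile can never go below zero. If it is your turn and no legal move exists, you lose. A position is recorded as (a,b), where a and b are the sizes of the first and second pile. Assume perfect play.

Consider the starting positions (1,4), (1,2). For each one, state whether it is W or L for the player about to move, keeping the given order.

(1,4): W, (1,2): L

Label each position W (a win for the player to move) or L (a loss). A position with no legal move is L; any other position is W exactly when some move reaches an L, and L when every move reaches a W.
No move ever increases a pile, so every position that can arise here has a ≤ 1 and b ≤ 4; it is enough to label the cells with 0 ≤ a ≤ 1 and 0 ≤ b ≤ 4.
Every move lowers a or b (never raises either), so fill the grid row by row in increasing a, and left to right within a row: each cell's successors are then already labelled.
      b=0  b=1  b=2  b=3  b=4
a=0:    L    L    W    W    L
a=1:    W    W    L    L    W
Cells with no legal move (terminal, hence L): (0,0), (0,1).
The remaining L cells, each justified by listing all of its moves:
(0,4): →(0,2)(W) only, which is W, so L
(1,2): →(0,2)(W), (1,0)(W) — all W, so L
(1,3): →(0,3)(W), (1,1)(W) — all W, so L
Every other cell has at least one move into one of the L cells above, so it is W.
(1,4): the move to (0,4) reaches an L cell, so W
(1,2): one of the L cells justified above, so L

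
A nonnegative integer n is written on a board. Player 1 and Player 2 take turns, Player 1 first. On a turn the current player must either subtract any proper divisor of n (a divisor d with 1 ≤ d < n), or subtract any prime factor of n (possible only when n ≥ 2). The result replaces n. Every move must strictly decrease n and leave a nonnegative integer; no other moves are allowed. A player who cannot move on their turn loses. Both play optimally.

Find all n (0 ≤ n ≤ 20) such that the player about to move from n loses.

Label each position W (a win for the player to move) or L (a loss). A position with no legal move is L; any other position is W exactly when some move reaches an L, and L when every move reaches a W.
n=0: no move → L
n=1: no move → L
n=2: W (go to 0, an L position)
n=3: W (go to 0, an L position)
n=4: L (options 2(W), 3(W) are all W)
n=5: W (go to 0, an L position)
n=6: W (go to 4, an L position)
n=7: W (go to 0, an L position)
n=8: W (go to 4, an L position)
n=9: L (options 6(W), 8(W) are all W)
n=10: W (go to 9, an L position)
n=11: W (go to 0, an L position)
n=12: W (go to 9, an L position)
n=13: W (go to 0, an L position)
n=14: L (options 7(W), 12(W), 13(W) are all W)
n=15: W (go to 14, an L position)
n=16: W (go to 14, an L position)
n=17: W (go to 0, an L position)
n=18: W (go to 9, an L position)
n=19: W (go to 0, an L position)
n=20: L (options 10(W), 15(W), 16(W), 18(W), 19(W) are all W)
Reading off the rows marked L gives the requested list; there are 6 such values of n.

0, 1, 4, 9, 14, 20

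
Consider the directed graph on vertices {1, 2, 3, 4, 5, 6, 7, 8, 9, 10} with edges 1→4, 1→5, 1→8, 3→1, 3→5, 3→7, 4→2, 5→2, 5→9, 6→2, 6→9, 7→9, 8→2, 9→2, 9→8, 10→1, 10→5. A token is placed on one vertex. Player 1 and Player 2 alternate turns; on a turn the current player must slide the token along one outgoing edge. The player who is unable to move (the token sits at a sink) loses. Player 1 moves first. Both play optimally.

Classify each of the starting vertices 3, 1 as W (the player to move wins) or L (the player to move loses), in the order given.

Compute win/loss labels from the base case upward. A position with no move is L. Any other position is W if it can reach an L in one move, else L.
Every edge goes from a vertex to one that appears earlier in the order 2, 8, 9, 5, 6, 7, 4, 1, 3, 10, so processing vertices in that order labels each vertex after all of its successors.
2: no outgoing edge → L
8: can move to 2, which is L ⇒ W
9: can move to 2, which is L ⇒ W
5: can move to 2, which is L ⇒ W
6: can move to 2, which is L ⇒ W
7: the only move is to 9(W), a W ⇒ L
4: can move to 2, which is L ⇒ W
1: moves to 4(W), 5(W), 8(W); every one is W ⇒ L
3: can move to 1, which is L ⇒ W
10: can move to 1, which is L ⇒ W

3: W, 1: L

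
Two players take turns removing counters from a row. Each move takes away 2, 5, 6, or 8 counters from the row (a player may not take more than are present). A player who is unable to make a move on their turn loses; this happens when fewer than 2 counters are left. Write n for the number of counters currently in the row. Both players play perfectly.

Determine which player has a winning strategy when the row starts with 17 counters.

The first player wins.

Work bottom-up. With no move the player to move loses. Otherwise the position is W if at least one move leads to an L position for the opponent, and L if every move leads to a W.
n=0: no move → L
n=1: no move → L
n=2: reaches L-position 0 → W
n=3: reaches L-position 1 → W
n=4: only reaches 2(W), which is W → L
n=5: reaches L-position 0 → W
n=6: reaches L-position 4 → W
n=7: reaches L-position 1 → W
n=8: reaches L-position 0 → W
n=9: reaches L-position 4 → W
n=10: reaches L-position 4 → W
n=11: only reaches 9(W), 6(W), 5(W), 3(W), all W → L
n=12: reaches L-position 4 → W
n=13: reaches L-position 11 → W
n=14: only reaches 12(W), 9(W), 8(W), 6(W), all W → L
n=15: only reaches 13(W), 10(W), 9(W), 7(W), all W → L
n=16: reaches L-position 14 → W
n=17: reaches L-position 15 → W
The starting position 17 is W: the player to move should remove 2, leaving 15, handing over an L position.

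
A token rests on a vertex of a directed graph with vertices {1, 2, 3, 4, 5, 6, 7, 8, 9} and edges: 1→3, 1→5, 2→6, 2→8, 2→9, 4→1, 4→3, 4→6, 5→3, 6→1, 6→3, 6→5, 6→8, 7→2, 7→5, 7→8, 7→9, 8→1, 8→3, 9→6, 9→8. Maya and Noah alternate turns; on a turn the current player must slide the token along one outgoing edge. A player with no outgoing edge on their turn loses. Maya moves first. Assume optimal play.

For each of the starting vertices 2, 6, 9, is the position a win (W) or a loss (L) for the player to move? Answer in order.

Classify positions by backward induction: terminal positions (no move available) are L. From any other position, the mover wins iff some move reaches an L.
Every edge goes from a vertex to one that appears earlier in the order 3, 5, 1, 8, 6, 9, 4, 2, 7, so processing vertices in that order labels each vertex after all of its successors.
3: no outgoing edge → L
5: W (go to 3, an L position)
1: W (go to 3, an L position)
8: W (go to 3, an L position)
6: W (go to 3, an L position)
9: L (options 6(W), 8(W) are all W)
4: W (go to 3, an L position)
2: W (go to 9, an L position)
7: W (go to 9, an L position)

2: W, 6: W, 9: L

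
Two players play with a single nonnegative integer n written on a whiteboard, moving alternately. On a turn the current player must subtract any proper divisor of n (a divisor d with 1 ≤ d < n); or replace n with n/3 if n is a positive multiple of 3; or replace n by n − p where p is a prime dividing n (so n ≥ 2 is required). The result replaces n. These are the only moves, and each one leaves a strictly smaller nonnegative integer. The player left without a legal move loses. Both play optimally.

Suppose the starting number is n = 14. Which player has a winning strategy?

Label each position W (a win for the player to move) or L (a loss). A position with no legal move is L; any other position is W exactly when some move reaches an L, and L when every move reaches a W.
n=0: no move → L
n=1: no move → L
n=2: W (go to 0, an L position)
n=3: W (go to 0, an L position)
n=4: L (options 2(W), 3(W) are all W)
n=5: W (go to 0, an L position)
n=6: W (go to 4, an L position)
n=7: W (go to 0, an L position)
n=8: W (go to 4, an L position)
n=9: L (options 3(W), 6(W), 8(W) are all W)
n=10: W (go to 9, an L position)
n=11: W (go to 0, an L position)
n=12: W (go to 4, an L position)
n=13: W (go to 0, an L position)
n=14: L (options 7(W), 12(W), 13(W) are all W)
Every move from 14 reaches a W position, so the mover loses.

The second player wins.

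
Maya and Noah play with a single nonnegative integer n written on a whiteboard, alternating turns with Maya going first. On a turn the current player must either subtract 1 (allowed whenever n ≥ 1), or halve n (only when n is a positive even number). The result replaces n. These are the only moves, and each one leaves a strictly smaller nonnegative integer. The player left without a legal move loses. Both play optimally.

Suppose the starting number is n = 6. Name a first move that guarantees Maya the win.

Move to 5.

Positions with no move are L. A position that does have a move is losing for the player to move precisely when every available move leads to a winning position for the opponent. Fill in the labels:
n=0: no move → L
n=1: →0(L), so W
n=2: →1(W) only, which is W, so L
n=3: →2(L), so W
n=4: →2(L), so W
n=5: →4(W) only, which is W, so L
n=6: →5(L), so W
From 6, the L positions reachable in one move are: 5.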